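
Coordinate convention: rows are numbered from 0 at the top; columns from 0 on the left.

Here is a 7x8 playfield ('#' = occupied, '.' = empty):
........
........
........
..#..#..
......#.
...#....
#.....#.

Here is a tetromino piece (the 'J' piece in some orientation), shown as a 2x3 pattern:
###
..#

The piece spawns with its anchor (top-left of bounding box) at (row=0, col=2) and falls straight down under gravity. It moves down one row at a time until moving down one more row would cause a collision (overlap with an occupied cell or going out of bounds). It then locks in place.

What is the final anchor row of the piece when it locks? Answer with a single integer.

Answer: 2

Derivation:
Spawn at (row=0, col=2). Try each row:
  row 0: fits
  row 1: fits
  row 2: fits
  row 3: blocked -> lock at row 2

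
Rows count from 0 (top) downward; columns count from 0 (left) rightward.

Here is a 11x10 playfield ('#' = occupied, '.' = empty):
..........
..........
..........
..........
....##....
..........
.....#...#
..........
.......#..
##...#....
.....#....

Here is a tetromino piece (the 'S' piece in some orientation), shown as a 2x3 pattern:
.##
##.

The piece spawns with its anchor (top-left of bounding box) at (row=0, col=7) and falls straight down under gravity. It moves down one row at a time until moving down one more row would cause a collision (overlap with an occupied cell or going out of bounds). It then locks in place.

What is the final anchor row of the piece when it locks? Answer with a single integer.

Answer: 5

Derivation:
Spawn at (row=0, col=7). Try each row:
  row 0: fits
  row 1: fits
  row 2: fits
  row 3: fits
  row 4: fits
  row 5: fits
  row 6: blocked -> lock at row 5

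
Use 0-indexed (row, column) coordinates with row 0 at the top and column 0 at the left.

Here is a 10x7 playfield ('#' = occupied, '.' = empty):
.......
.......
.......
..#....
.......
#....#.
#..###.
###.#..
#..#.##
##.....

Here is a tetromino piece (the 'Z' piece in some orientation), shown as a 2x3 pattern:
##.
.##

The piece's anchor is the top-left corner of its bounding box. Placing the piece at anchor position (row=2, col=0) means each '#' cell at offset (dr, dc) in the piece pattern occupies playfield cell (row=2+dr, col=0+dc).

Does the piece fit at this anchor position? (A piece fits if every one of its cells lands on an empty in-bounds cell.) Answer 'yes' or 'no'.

Answer: no

Derivation:
Check each piece cell at anchor (2, 0):
  offset (0,0) -> (2,0): empty -> OK
  offset (0,1) -> (2,1): empty -> OK
  offset (1,1) -> (3,1): empty -> OK
  offset (1,2) -> (3,2): occupied ('#') -> FAIL
All cells valid: no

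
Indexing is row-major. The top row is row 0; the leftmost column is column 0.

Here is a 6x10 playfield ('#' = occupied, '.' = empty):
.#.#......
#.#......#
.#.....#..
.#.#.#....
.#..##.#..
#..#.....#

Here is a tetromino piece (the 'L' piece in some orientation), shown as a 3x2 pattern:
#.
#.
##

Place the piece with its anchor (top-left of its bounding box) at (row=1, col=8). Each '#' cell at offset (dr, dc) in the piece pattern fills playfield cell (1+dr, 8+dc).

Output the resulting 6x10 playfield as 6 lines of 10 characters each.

Fill (1+0,8+0) = (1,8)
Fill (1+1,8+0) = (2,8)
Fill (1+2,8+0) = (3,8)
Fill (1+2,8+1) = (3,9)

Answer: .#.#......
#.#.....##
.#.....##.
.#.#.#..##
.#..##.#..
#..#.....#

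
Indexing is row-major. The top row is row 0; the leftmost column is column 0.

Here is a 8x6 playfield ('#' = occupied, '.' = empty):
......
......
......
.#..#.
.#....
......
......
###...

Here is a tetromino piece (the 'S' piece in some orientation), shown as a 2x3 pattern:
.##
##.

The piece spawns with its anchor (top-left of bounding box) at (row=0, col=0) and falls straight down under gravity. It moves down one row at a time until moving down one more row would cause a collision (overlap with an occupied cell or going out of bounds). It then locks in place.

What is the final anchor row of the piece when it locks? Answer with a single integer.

Spawn at (row=0, col=0). Try each row:
  row 0: fits
  row 1: fits
  row 2: blocked -> lock at row 1

Answer: 1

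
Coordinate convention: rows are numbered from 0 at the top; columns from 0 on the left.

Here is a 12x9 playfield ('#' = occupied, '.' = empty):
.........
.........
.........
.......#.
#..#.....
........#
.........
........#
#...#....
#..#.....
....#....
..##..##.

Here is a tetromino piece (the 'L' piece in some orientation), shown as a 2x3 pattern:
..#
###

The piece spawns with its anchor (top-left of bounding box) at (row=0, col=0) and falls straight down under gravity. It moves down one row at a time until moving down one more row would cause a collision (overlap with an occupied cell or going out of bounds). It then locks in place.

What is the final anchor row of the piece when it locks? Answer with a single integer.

Answer: 2

Derivation:
Spawn at (row=0, col=0). Try each row:
  row 0: fits
  row 1: fits
  row 2: fits
  row 3: blocked -> lock at row 2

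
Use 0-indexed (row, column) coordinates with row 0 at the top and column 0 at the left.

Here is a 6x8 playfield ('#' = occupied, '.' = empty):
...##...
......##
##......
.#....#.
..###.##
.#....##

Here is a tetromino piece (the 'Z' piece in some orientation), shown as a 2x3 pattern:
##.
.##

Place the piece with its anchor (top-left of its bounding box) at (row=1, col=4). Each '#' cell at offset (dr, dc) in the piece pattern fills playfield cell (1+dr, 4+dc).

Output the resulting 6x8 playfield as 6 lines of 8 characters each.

Fill (1+0,4+0) = (1,4)
Fill (1+0,4+1) = (1,5)
Fill (1+1,4+1) = (2,5)
Fill (1+1,4+2) = (2,6)

Answer: ...##...
....####
##...##.
.#....#.
..###.##
.#....##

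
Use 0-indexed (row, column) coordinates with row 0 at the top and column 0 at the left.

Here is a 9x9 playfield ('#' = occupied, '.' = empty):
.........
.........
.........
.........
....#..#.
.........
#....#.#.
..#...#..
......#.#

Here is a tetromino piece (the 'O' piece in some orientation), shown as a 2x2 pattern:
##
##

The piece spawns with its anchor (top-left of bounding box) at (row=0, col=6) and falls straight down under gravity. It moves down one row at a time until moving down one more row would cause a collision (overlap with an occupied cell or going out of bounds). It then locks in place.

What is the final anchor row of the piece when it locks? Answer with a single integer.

Answer: 2

Derivation:
Spawn at (row=0, col=6). Try each row:
  row 0: fits
  row 1: fits
  row 2: fits
  row 3: blocked -> lock at row 2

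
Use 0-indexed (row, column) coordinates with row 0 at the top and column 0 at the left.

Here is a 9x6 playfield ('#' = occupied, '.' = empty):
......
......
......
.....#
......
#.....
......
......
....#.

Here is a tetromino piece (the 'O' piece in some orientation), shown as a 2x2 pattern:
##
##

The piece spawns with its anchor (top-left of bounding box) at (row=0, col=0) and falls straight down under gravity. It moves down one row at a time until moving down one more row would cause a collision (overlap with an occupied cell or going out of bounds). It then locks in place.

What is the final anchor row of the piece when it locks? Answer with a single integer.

Answer: 3

Derivation:
Spawn at (row=0, col=0). Try each row:
  row 0: fits
  row 1: fits
  row 2: fits
  row 3: fits
  row 4: blocked -> lock at row 3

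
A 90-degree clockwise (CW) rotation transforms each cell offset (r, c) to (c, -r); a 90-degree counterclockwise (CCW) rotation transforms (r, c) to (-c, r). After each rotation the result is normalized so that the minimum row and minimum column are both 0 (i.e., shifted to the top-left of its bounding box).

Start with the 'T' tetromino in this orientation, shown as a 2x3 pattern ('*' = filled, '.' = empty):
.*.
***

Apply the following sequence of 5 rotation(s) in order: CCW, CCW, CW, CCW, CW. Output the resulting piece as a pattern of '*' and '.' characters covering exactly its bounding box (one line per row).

Answer: .*
**
.*

Derivation:
Start:
.*.
***
After rotation 1 (CCW):
.*
**
.*
After rotation 2 (CCW):
***
.*.
After rotation 3 (CW):
.*
**
.*
After rotation 4 (CCW):
***
.*.
After rotation 5 (CW):
.*
**
.*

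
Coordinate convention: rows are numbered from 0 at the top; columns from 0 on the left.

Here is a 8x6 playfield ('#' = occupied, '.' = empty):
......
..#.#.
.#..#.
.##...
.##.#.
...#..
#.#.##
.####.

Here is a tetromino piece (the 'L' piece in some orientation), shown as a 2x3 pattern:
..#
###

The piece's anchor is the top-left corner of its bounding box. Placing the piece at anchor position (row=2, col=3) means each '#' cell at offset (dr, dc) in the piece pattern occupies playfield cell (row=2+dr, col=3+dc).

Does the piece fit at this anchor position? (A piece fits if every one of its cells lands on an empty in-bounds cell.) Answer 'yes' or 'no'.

Check each piece cell at anchor (2, 3):
  offset (0,2) -> (2,5): empty -> OK
  offset (1,0) -> (3,3): empty -> OK
  offset (1,1) -> (3,4): empty -> OK
  offset (1,2) -> (3,5): empty -> OK
All cells valid: yes

Answer: yes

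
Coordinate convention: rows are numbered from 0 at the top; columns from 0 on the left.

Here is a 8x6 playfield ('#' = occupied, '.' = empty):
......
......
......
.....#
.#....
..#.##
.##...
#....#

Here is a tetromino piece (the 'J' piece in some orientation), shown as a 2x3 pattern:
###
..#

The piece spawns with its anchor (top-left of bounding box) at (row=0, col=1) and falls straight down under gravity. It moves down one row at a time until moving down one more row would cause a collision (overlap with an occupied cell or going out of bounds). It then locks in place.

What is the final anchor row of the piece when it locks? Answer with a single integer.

Answer: 3

Derivation:
Spawn at (row=0, col=1). Try each row:
  row 0: fits
  row 1: fits
  row 2: fits
  row 3: fits
  row 4: blocked -> lock at row 3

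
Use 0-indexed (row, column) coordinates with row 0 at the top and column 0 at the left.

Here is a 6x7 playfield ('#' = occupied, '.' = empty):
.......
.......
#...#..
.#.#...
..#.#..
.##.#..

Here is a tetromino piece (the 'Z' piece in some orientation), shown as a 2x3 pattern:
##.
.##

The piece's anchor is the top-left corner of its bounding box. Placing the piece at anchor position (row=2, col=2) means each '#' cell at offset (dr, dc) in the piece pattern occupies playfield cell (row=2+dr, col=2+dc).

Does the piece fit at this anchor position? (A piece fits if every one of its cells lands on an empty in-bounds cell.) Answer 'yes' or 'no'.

Check each piece cell at anchor (2, 2):
  offset (0,0) -> (2,2): empty -> OK
  offset (0,1) -> (2,3): empty -> OK
  offset (1,1) -> (3,3): occupied ('#') -> FAIL
  offset (1,2) -> (3,4): empty -> OK
All cells valid: no

Answer: no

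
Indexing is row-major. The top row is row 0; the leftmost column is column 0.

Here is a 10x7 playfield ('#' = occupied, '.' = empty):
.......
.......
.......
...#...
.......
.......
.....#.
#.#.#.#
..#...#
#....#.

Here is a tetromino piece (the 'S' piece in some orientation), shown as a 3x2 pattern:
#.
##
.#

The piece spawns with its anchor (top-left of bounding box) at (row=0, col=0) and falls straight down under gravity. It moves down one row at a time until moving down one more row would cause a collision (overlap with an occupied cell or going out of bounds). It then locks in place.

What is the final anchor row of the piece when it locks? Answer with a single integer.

Answer: 5

Derivation:
Spawn at (row=0, col=0). Try each row:
  row 0: fits
  row 1: fits
  row 2: fits
  row 3: fits
  row 4: fits
  row 5: fits
  row 6: blocked -> lock at row 5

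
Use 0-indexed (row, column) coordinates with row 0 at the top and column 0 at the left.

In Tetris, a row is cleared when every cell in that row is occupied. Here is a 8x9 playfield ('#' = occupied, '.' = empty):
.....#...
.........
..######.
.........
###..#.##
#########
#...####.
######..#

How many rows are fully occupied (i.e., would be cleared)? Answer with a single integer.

Check each row:
  row 0: 8 empty cells -> not full
  row 1: 9 empty cells -> not full
  row 2: 3 empty cells -> not full
  row 3: 9 empty cells -> not full
  row 4: 3 empty cells -> not full
  row 5: 0 empty cells -> FULL (clear)
  row 6: 4 empty cells -> not full
  row 7: 2 empty cells -> not full
Total rows cleared: 1

Answer: 1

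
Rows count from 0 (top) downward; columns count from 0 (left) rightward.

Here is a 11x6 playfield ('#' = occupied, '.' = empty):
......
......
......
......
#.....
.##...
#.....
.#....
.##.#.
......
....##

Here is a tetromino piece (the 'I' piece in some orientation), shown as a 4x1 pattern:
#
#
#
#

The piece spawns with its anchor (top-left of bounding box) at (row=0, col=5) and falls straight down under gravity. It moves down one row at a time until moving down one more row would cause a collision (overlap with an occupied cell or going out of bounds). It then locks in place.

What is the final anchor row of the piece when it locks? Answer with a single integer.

Answer: 6

Derivation:
Spawn at (row=0, col=5). Try each row:
  row 0: fits
  row 1: fits
  row 2: fits
  row 3: fits
  row 4: fits
  row 5: fits
  row 6: fits
  row 7: blocked -> lock at row 6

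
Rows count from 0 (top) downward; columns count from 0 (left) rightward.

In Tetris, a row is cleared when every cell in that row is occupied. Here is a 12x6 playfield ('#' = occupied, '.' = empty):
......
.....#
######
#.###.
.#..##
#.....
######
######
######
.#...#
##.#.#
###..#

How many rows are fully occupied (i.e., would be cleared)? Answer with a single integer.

Answer: 4

Derivation:
Check each row:
  row 0: 6 empty cells -> not full
  row 1: 5 empty cells -> not full
  row 2: 0 empty cells -> FULL (clear)
  row 3: 2 empty cells -> not full
  row 4: 3 empty cells -> not full
  row 5: 5 empty cells -> not full
  row 6: 0 empty cells -> FULL (clear)
  row 7: 0 empty cells -> FULL (clear)
  row 8: 0 empty cells -> FULL (clear)
  row 9: 4 empty cells -> not full
  row 10: 2 empty cells -> not full
  row 11: 2 empty cells -> not full
Total rows cleared: 4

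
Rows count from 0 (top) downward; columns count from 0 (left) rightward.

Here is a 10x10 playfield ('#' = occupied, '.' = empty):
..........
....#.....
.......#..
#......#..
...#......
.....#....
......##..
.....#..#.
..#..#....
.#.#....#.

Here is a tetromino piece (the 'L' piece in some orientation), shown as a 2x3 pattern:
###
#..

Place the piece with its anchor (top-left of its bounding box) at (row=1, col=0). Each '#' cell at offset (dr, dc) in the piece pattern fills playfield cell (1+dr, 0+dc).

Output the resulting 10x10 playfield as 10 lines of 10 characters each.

Answer: ..........
###.#.....
#......#..
#......#..
...#......
.....#....
......##..
.....#..#.
..#..#....
.#.#....#.

Derivation:
Fill (1+0,0+0) = (1,0)
Fill (1+0,0+1) = (1,1)
Fill (1+0,0+2) = (1,2)
Fill (1+1,0+0) = (2,0)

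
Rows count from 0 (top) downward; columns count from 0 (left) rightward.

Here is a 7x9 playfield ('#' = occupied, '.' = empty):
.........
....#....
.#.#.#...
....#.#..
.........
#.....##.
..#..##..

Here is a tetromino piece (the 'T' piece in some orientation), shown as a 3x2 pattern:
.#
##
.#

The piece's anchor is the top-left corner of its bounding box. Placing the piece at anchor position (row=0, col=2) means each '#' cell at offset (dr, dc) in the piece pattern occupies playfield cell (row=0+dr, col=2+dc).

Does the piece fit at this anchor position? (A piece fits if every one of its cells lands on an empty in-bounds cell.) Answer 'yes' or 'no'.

Answer: no

Derivation:
Check each piece cell at anchor (0, 2):
  offset (0,1) -> (0,3): empty -> OK
  offset (1,0) -> (1,2): empty -> OK
  offset (1,1) -> (1,3): empty -> OK
  offset (2,1) -> (2,3): occupied ('#') -> FAIL
All cells valid: no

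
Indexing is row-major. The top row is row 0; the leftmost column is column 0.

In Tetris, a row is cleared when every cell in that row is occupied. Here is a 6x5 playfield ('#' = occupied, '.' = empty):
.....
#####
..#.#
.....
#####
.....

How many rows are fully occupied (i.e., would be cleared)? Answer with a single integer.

Check each row:
  row 0: 5 empty cells -> not full
  row 1: 0 empty cells -> FULL (clear)
  row 2: 3 empty cells -> not full
  row 3: 5 empty cells -> not full
  row 4: 0 empty cells -> FULL (clear)
  row 5: 5 empty cells -> not full
Total rows cleared: 2

Answer: 2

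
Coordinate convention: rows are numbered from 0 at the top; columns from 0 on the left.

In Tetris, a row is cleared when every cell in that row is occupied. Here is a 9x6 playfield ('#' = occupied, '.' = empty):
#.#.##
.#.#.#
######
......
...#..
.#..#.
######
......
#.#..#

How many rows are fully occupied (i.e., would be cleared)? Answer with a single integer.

Answer: 2

Derivation:
Check each row:
  row 0: 2 empty cells -> not full
  row 1: 3 empty cells -> not full
  row 2: 0 empty cells -> FULL (clear)
  row 3: 6 empty cells -> not full
  row 4: 5 empty cells -> not full
  row 5: 4 empty cells -> not full
  row 6: 0 empty cells -> FULL (clear)
  row 7: 6 empty cells -> not full
  row 8: 3 empty cells -> not full
Total rows cleared: 2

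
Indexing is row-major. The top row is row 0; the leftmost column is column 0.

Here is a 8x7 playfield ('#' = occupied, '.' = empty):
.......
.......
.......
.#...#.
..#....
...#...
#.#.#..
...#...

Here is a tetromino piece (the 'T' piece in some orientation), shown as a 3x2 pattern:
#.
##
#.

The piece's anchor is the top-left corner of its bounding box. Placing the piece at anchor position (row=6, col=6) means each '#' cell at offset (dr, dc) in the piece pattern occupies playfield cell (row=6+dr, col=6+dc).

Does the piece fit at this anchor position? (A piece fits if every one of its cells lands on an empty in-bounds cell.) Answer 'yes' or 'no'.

Check each piece cell at anchor (6, 6):
  offset (0,0) -> (6,6): empty -> OK
  offset (1,0) -> (7,6): empty -> OK
  offset (1,1) -> (7,7): out of bounds -> FAIL
  offset (2,0) -> (8,6): out of bounds -> FAIL
All cells valid: no

Answer: no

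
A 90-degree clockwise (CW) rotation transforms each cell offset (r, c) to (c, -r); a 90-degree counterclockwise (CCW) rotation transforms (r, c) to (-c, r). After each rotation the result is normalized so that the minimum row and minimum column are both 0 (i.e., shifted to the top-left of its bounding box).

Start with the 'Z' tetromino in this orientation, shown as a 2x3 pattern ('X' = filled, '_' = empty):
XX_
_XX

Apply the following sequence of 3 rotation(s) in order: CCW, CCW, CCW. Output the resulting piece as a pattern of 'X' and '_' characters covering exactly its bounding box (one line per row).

Answer: _X
XX
X_

Derivation:
Start:
XX_
_XX
After rotation 1 (CCW):
_X
XX
X_
After rotation 2 (CCW):
XX_
_XX
After rotation 3 (CCW):
_X
XX
X_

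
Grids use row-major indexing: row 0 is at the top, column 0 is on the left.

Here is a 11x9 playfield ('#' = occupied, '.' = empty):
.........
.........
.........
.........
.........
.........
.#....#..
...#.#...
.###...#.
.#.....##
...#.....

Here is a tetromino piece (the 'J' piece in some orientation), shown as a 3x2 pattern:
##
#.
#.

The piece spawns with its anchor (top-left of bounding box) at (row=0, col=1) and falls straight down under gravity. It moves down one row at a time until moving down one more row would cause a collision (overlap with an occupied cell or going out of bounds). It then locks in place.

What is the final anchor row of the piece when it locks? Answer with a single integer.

Spawn at (row=0, col=1). Try each row:
  row 0: fits
  row 1: fits
  row 2: fits
  row 3: fits
  row 4: blocked -> lock at row 3

Answer: 3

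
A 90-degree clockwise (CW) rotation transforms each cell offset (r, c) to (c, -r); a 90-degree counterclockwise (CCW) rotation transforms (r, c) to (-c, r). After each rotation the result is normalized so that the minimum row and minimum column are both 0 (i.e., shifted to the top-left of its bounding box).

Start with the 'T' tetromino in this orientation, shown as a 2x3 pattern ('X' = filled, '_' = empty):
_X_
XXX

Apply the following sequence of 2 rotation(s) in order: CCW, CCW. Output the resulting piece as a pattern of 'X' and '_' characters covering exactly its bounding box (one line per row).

Start:
_X_
XXX
After rotation 1 (CCW):
_X
XX
_X
After rotation 2 (CCW):
XXX
_X_

Answer: XXX
_X_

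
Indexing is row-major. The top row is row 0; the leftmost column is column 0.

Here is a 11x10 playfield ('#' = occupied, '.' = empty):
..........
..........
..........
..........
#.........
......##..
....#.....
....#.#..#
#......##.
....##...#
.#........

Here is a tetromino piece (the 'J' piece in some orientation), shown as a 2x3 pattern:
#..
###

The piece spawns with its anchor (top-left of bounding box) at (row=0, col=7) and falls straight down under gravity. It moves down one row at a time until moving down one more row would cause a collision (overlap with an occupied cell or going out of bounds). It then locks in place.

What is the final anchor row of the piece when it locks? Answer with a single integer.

Spawn at (row=0, col=7). Try each row:
  row 0: fits
  row 1: fits
  row 2: fits
  row 3: fits
  row 4: blocked -> lock at row 3

Answer: 3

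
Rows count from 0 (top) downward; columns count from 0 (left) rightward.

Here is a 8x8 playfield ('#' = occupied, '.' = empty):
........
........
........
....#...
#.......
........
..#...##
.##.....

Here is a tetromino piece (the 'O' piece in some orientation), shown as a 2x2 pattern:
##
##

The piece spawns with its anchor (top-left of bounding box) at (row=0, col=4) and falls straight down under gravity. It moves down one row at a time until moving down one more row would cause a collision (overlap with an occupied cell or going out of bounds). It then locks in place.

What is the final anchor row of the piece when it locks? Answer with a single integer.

Answer: 1

Derivation:
Spawn at (row=0, col=4). Try each row:
  row 0: fits
  row 1: fits
  row 2: blocked -> lock at row 1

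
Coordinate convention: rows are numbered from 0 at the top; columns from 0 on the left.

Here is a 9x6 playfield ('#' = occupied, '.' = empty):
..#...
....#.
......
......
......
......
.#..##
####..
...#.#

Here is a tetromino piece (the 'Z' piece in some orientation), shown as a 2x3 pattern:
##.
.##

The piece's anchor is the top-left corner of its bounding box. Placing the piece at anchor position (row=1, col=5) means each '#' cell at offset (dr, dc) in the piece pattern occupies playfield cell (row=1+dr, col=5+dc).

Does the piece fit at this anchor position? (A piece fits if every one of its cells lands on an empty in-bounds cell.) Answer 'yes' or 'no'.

Check each piece cell at anchor (1, 5):
  offset (0,0) -> (1,5): empty -> OK
  offset (0,1) -> (1,6): out of bounds -> FAIL
  offset (1,1) -> (2,6): out of bounds -> FAIL
  offset (1,2) -> (2,7): out of bounds -> FAIL
All cells valid: no

Answer: no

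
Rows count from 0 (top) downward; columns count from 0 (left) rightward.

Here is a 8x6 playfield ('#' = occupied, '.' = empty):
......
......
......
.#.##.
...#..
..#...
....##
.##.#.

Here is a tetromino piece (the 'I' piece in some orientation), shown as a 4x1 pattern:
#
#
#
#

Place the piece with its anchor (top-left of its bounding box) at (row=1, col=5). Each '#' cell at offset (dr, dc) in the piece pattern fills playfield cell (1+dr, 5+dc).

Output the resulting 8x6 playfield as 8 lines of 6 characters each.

Fill (1+0,5+0) = (1,5)
Fill (1+1,5+0) = (2,5)
Fill (1+2,5+0) = (3,5)
Fill (1+3,5+0) = (4,5)

Answer: ......
.....#
.....#
.#.###
...#.#
..#...
....##
.##.#.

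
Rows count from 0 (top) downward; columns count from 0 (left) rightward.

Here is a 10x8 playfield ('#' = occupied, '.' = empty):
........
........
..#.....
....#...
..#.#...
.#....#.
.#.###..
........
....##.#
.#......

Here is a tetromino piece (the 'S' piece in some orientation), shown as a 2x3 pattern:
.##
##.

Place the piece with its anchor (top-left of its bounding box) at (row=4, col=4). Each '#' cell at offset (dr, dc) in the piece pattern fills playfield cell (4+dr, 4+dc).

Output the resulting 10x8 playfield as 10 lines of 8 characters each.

Fill (4+0,4+1) = (4,5)
Fill (4+0,4+2) = (4,6)
Fill (4+1,4+0) = (5,4)
Fill (4+1,4+1) = (5,5)

Answer: ........
........
..#.....
....#...
..#.###.
.#..###.
.#.###..
........
....##.#
.#......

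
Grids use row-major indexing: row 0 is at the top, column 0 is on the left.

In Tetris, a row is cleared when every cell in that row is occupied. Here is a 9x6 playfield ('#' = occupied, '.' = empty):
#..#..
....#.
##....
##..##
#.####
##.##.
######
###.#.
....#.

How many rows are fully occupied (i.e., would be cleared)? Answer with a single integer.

Answer: 1

Derivation:
Check each row:
  row 0: 4 empty cells -> not full
  row 1: 5 empty cells -> not full
  row 2: 4 empty cells -> not full
  row 3: 2 empty cells -> not full
  row 4: 1 empty cell -> not full
  row 5: 2 empty cells -> not full
  row 6: 0 empty cells -> FULL (clear)
  row 7: 2 empty cells -> not full
  row 8: 5 empty cells -> not full
Total rows cleared: 1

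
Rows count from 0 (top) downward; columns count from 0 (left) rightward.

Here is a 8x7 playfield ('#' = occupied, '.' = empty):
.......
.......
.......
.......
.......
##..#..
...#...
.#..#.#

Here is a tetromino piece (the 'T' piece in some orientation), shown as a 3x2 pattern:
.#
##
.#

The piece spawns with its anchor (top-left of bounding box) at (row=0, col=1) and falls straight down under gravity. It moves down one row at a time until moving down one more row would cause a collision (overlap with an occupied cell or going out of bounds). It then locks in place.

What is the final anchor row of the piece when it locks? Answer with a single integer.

Answer: 3

Derivation:
Spawn at (row=0, col=1). Try each row:
  row 0: fits
  row 1: fits
  row 2: fits
  row 3: fits
  row 4: blocked -> lock at row 3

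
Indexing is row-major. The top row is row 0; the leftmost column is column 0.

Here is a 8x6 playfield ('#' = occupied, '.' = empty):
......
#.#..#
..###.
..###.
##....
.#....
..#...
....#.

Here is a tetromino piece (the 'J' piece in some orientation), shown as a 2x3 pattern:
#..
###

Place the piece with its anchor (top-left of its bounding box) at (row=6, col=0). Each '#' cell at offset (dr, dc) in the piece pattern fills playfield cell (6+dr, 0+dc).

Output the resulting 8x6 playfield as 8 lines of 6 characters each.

Answer: ......
#.#..#
..###.
..###.
##....
.#....
#.#...
###.#.

Derivation:
Fill (6+0,0+0) = (6,0)
Fill (6+1,0+0) = (7,0)
Fill (6+1,0+1) = (7,1)
Fill (6+1,0+2) = (7,2)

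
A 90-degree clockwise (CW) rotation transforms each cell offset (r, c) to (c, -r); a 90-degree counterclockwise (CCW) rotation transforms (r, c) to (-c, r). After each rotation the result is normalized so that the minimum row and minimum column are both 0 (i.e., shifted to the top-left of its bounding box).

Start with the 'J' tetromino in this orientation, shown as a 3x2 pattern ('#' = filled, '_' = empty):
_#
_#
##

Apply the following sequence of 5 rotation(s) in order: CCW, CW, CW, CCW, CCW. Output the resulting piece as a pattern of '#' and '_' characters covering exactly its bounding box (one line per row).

Answer: ###
__#

Derivation:
Start:
_#
_#
##
After rotation 1 (CCW):
###
__#
After rotation 2 (CW):
_#
_#
##
After rotation 3 (CW):
#__
###
After rotation 4 (CCW):
_#
_#
##
After rotation 5 (CCW):
###
__#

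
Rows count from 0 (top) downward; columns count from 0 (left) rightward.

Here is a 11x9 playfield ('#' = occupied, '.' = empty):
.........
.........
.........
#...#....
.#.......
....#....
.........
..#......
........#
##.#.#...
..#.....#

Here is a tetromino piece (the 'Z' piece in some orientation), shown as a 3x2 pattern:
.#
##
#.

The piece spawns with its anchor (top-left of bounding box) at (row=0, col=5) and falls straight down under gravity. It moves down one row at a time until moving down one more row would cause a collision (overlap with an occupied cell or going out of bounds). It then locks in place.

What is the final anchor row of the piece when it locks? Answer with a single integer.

Spawn at (row=0, col=5). Try each row:
  row 0: fits
  row 1: fits
  row 2: fits
  row 3: fits
  row 4: fits
  row 5: fits
  row 6: fits
  row 7: blocked -> lock at row 6

Answer: 6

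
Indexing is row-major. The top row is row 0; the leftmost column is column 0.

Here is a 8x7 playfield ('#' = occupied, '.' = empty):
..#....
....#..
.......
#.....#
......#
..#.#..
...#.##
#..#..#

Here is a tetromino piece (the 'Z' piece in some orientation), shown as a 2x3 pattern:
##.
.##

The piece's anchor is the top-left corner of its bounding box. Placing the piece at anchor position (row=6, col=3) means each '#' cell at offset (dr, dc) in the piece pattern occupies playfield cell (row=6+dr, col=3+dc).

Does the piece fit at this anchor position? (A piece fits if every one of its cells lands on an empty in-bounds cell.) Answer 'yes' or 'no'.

Answer: no

Derivation:
Check each piece cell at anchor (6, 3):
  offset (0,0) -> (6,3): occupied ('#') -> FAIL
  offset (0,1) -> (6,4): empty -> OK
  offset (1,1) -> (7,4): empty -> OK
  offset (1,2) -> (7,5): empty -> OK
All cells valid: no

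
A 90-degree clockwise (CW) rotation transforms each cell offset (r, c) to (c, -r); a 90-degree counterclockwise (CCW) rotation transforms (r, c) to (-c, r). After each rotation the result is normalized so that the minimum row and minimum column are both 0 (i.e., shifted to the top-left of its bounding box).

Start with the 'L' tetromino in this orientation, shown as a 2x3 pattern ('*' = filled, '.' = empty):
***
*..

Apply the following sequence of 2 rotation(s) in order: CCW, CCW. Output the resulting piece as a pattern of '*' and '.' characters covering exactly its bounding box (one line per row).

Answer: ..*
***

Derivation:
Start:
***
*..
After rotation 1 (CCW):
*.
*.
**
After rotation 2 (CCW):
..*
***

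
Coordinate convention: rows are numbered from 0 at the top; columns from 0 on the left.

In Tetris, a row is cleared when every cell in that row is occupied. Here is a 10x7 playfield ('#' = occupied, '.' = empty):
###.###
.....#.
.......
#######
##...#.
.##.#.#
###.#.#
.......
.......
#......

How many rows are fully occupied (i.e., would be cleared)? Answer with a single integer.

Answer: 1

Derivation:
Check each row:
  row 0: 1 empty cell -> not full
  row 1: 6 empty cells -> not full
  row 2: 7 empty cells -> not full
  row 3: 0 empty cells -> FULL (clear)
  row 4: 4 empty cells -> not full
  row 5: 3 empty cells -> not full
  row 6: 2 empty cells -> not full
  row 7: 7 empty cells -> not full
  row 8: 7 empty cells -> not full
  row 9: 6 empty cells -> not full
Total rows cleared: 1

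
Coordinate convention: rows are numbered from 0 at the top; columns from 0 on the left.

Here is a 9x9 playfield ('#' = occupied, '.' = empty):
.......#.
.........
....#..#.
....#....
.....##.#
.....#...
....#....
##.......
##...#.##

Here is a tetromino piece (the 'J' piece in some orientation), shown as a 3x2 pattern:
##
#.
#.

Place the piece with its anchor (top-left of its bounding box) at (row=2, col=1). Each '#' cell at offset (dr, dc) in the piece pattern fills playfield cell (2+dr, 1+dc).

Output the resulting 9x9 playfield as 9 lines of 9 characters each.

Answer: .......#.
.........
.##.#..#.
.#..#....
.#...##.#
.....#...
....#....
##.......
##...#.##

Derivation:
Fill (2+0,1+0) = (2,1)
Fill (2+0,1+1) = (2,2)
Fill (2+1,1+0) = (3,1)
Fill (2+2,1+0) = (4,1)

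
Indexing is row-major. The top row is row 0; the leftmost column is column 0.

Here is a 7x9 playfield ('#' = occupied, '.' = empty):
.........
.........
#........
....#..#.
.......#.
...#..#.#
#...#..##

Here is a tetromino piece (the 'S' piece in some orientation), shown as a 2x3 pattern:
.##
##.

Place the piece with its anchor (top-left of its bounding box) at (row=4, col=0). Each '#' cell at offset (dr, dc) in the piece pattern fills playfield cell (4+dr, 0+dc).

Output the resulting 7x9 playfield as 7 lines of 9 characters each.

Fill (4+0,0+1) = (4,1)
Fill (4+0,0+2) = (4,2)
Fill (4+1,0+0) = (5,0)
Fill (4+1,0+1) = (5,1)

Answer: .........
.........
#........
....#..#.
.##....#.
##.#..#.#
#...#..##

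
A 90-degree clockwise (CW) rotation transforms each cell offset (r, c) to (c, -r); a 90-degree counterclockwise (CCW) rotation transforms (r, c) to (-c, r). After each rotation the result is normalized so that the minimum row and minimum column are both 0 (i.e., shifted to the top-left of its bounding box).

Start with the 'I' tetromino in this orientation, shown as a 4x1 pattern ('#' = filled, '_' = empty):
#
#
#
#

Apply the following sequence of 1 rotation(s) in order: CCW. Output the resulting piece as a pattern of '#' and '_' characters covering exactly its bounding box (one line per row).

Start:
#
#
#
#
After rotation 1 (CCW):
####

Answer: ####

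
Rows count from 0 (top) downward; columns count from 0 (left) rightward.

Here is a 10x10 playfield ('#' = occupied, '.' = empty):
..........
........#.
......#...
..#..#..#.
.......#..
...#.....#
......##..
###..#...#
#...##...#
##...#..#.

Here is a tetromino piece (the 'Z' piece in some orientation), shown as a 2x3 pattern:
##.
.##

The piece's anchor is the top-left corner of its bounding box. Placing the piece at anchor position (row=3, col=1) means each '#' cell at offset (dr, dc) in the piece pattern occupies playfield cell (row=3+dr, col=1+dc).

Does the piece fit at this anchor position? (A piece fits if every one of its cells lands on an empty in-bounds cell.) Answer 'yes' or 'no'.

Answer: no

Derivation:
Check each piece cell at anchor (3, 1):
  offset (0,0) -> (3,1): empty -> OK
  offset (0,1) -> (3,2): occupied ('#') -> FAIL
  offset (1,1) -> (4,2): empty -> OK
  offset (1,2) -> (4,3): empty -> OK
All cells valid: no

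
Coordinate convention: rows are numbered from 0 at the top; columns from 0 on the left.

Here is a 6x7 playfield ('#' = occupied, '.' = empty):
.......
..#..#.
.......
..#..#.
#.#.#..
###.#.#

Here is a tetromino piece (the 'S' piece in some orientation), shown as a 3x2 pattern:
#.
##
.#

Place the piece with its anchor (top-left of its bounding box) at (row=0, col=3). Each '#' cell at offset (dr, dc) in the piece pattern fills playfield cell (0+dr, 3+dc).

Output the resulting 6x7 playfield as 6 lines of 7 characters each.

Fill (0+0,3+0) = (0,3)
Fill (0+1,3+0) = (1,3)
Fill (0+1,3+1) = (1,4)
Fill (0+2,3+1) = (2,4)

Answer: ...#...
..####.
....#..
..#..#.
#.#.#..
###.#.#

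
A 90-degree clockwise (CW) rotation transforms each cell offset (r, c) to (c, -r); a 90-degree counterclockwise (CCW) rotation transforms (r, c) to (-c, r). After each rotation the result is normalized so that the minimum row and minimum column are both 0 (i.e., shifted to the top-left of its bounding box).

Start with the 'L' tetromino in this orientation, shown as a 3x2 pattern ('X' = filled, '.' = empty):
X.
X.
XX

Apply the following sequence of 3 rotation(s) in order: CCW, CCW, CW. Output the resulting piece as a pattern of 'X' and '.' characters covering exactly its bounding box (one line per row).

Answer: ..X
XXX

Derivation:
Start:
X.
X.
XX
After rotation 1 (CCW):
..X
XXX
After rotation 2 (CCW):
XX
.X
.X
After rotation 3 (CW):
..X
XXX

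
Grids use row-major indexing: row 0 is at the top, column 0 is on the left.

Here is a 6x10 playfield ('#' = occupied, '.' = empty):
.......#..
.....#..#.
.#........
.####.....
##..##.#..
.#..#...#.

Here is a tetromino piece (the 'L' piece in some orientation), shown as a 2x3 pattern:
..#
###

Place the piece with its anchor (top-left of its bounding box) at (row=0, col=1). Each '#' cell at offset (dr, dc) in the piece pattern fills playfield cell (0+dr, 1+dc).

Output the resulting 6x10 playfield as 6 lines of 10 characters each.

Answer: ...#...#..
.###.#..#.
.#........
.####.....
##..##.#..
.#..#...#.

Derivation:
Fill (0+0,1+2) = (0,3)
Fill (0+1,1+0) = (1,1)
Fill (0+1,1+1) = (1,2)
Fill (0+1,1+2) = (1,3)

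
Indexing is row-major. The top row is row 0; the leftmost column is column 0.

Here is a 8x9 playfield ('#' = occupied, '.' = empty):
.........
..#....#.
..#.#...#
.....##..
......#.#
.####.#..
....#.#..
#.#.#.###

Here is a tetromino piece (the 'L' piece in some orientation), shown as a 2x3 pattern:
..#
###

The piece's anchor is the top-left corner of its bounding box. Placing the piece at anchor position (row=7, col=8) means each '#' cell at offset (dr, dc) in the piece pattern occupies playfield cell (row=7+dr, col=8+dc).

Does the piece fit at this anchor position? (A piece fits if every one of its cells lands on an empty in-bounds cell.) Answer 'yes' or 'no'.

Check each piece cell at anchor (7, 8):
  offset (0,2) -> (7,10): out of bounds -> FAIL
  offset (1,0) -> (8,8): out of bounds -> FAIL
  offset (1,1) -> (8,9): out of bounds -> FAIL
  offset (1,2) -> (8,10): out of bounds -> FAIL
All cells valid: no

Answer: no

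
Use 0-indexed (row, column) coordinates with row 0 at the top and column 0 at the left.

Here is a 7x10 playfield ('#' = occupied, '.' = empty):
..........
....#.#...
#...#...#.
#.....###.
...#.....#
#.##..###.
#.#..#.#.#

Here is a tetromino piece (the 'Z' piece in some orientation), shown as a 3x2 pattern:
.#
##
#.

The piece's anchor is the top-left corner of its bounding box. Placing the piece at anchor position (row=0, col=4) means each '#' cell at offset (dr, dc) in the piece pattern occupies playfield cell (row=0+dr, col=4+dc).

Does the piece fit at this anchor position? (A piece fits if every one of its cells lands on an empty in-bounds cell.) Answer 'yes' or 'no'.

Answer: no

Derivation:
Check each piece cell at anchor (0, 4):
  offset (0,1) -> (0,5): empty -> OK
  offset (1,0) -> (1,4): occupied ('#') -> FAIL
  offset (1,1) -> (1,5): empty -> OK
  offset (2,0) -> (2,4): occupied ('#') -> FAIL
All cells valid: no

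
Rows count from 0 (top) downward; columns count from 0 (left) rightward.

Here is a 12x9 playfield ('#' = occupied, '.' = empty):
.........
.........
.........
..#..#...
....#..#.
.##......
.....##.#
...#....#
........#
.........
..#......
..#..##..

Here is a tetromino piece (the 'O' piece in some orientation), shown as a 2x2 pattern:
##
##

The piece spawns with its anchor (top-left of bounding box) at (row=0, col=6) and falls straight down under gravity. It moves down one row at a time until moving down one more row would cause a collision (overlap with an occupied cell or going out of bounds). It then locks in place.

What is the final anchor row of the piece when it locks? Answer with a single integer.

Spawn at (row=0, col=6). Try each row:
  row 0: fits
  row 1: fits
  row 2: fits
  row 3: blocked -> lock at row 2

Answer: 2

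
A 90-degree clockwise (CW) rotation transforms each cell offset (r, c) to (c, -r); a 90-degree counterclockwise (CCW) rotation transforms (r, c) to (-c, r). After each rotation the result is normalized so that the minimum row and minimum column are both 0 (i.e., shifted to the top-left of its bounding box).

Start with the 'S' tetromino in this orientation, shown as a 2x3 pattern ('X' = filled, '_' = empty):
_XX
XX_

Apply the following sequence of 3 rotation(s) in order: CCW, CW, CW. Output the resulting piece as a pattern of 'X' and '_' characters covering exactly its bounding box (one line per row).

Answer: X_
XX
_X

Derivation:
Start:
_XX
XX_
After rotation 1 (CCW):
X_
XX
_X
After rotation 2 (CW):
_XX
XX_
After rotation 3 (CW):
X_
XX
_X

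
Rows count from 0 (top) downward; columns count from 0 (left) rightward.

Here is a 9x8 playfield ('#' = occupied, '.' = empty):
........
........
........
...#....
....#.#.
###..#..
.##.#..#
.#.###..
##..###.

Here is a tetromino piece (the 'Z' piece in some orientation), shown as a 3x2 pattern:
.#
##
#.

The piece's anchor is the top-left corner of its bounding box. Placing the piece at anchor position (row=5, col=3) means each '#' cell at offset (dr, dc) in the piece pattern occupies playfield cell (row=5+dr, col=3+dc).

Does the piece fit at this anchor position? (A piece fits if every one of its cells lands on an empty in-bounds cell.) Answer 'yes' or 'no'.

Check each piece cell at anchor (5, 3):
  offset (0,1) -> (5,4): empty -> OK
  offset (1,0) -> (6,3): empty -> OK
  offset (1,1) -> (6,4): occupied ('#') -> FAIL
  offset (2,0) -> (7,3): occupied ('#') -> FAIL
All cells valid: no

Answer: no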